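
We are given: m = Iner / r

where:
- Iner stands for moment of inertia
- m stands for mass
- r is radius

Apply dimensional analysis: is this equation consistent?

No

Iner (moment of inertia) has dimensions [L^2 M].
m (mass) has dimensions [M].
r (radius) has dimensions [L].

Left side: [M]
Right side: [L M]

The two sides have different dimensions, so the equation is NOT dimensionally consistent.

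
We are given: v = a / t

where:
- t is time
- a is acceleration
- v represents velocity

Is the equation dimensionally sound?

No

t (time) has dimensions [T].
a (acceleration) has dimensions [L T^-2].
v (velocity) has dimensions [L T^-1].

Left side: [L T^-1]
Right side: [L T^-3]

The two sides have different dimensions, so the equation is NOT dimensionally consistent.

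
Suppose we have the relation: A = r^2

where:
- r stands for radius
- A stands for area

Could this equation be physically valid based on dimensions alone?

Yes

r (radius) has dimensions [L].
A (area) has dimensions [L^2].

Left side: [L^2]
Right side: [L^2]

Both sides have the same dimensions, so the equation is dimensionally consistent.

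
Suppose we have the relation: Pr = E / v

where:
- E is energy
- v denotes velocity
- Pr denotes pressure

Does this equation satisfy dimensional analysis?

No

E (energy) has dimensions [L^2 M T^-2].
v (velocity) has dimensions [L T^-1].
Pr (pressure) has dimensions [L^-1 M T^-2].

Left side: [L^-1 M T^-2]
Right side: [L M T^-1]

The two sides have different dimensions, so the equation is NOT dimensionally consistent.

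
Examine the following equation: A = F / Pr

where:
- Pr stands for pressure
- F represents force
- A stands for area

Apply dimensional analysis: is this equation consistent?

Yes

Pr (pressure) has dimensions [L^-1 M T^-2].
F (force) has dimensions [L M T^-2].
A (area) has dimensions [L^2].

Left side: [L^2]
Right side: [L^2]

Both sides have the same dimensions, so the equation is dimensionally consistent.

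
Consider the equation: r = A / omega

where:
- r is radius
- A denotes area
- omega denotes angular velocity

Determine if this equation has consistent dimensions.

No

r (radius) has dimensions [L].
A (area) has dimensions [L^2].
omega (angular velocity) has dimensions [T^-1].

Left side: [L]
Right side: [L^2 T]

The two sides have different dimensions, so the equation is NOT dimensionally consistent.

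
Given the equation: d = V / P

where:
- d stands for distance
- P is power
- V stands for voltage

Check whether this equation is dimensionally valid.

No

d (distance) has dimensions [L].
P (power) has dimensions [L^2 M T^-3].
V (voltage) has dimensions [I^-1 L^2 M T^-3].

Left side: [L]
Right side: [I^-1]

The two sides have different dimensions, so the equation is NOT dimensionally consistent.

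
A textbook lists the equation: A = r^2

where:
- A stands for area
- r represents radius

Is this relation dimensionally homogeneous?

Yes

A (area) has dimensions [L^2].
r (radius) has dimensions [L].

Left side: [L^2]
Right side: [L^2]

Both sides have the same dimensions, so the equation is dimensionally consistent.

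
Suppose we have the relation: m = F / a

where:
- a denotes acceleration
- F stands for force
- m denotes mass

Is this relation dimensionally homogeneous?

Yes

a (acceleration) has dimensions [L T^-2].
F (force) has dimensions [L M T^-2].
m (mass) has dimensions [M].

Left side: [M]
Right side: [M]

Both sides have the same dimensions, so the equation is dimensionally consistent.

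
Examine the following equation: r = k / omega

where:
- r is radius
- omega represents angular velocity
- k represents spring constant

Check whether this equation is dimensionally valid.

No

r (radius) has dimensions [L].
omega (angular velocity) has dimensions [T^-1].
k (spring constant) has dimensions [M T^-2].

Left side: [L]
Right side: [M T^-1]

The two sides have different dimensions, so the equation is NOT dimensionally consistent.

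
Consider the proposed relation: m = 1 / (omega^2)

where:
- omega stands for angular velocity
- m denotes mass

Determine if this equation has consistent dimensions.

No

omega (angular velocity) has dimensions [T^-1].
m (mass) has dimensions [M].

Left side: [M]
Right side: [T^2]

The two sides have different dimensions, so the equation is NOT dimensionally consistent.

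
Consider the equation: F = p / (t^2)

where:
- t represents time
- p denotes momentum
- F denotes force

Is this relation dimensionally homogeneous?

No

t (time) has dimensions [T].
p (momentum) has dimensions [L M T^-1].
F (force) has dimensions [L M T^-2].

Left side: [L M T^-2]
Right side: [L M T^-3]

The two sides have different dimensions, so the equation is NOT dimensionally consistent.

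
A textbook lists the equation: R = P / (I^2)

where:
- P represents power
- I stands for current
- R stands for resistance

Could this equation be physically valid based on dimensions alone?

Yes

P (power) has dimensions [L^2 M T^-3].
I (current) has dimensions [I].
R (resistance) has dimensions [I^-2 L^2 M T^-3].

Left side: [I^-2 L^2 M T^-3]
Right side: [I^-2 L^2 M T^-3]

Both sides have the same dimensions, so the equation is dimensionally consistent.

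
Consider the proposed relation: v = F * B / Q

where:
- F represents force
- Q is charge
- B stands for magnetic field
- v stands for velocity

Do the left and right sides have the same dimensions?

No

F (force) has dimensions [L M T^-2].
Q (charge) has dimensions [I T].
B (magnetic field) has dimensions [I^-1 M T^-2].
v (velocity) has dimensions [L T^-1].

Left side: [L T^-1]
Right side: [I^-2 L M^2 T^-5]

The two sides have different dimensions, so the equation is NOT dimensionally consistent.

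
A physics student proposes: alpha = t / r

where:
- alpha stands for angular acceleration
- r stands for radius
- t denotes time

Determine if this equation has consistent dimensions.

No

alpha (angular acceleration) has dimensions [T^-2].
r (radius) has dimensions [L].
t (time) has dimensions [T].

Left side: [T^-2]
Right side: [L^-1 T]

The two sides have different dimensions, so the equation is NOT dimensionally consistent.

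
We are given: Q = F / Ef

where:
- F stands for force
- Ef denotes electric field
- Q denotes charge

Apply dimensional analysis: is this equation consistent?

Yes

F (force) has dimensions [L M T^-2].
Ef (electric field) has dimensions [I^-1 L M T^-3].
Q (charge) has dimensions [I T].

Left side: [I T]
Right side: [I T]

Both sides have the same dimensions, so the equation is dimensionally consistent.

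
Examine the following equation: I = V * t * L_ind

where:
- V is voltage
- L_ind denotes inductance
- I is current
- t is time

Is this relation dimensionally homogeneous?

No

V (voltage) has dimensions [I^-1 L^2 M T^-3].
L_ind (inductance) has dimensions [I^-2 L^2 M T^-2].
I (current) has dimensions [I].
t (time) has dimensions [T].

Left side: [I]
Right side: [I^-3 L^4 M^2 T^-4]

The two sides have different dimensions, so the equation is NOT dimensionally consistent.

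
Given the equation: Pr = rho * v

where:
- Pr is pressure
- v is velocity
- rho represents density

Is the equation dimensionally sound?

No

Pr (pressure) has dimensions [L^-1 M T^-2].
v (velocity) has dimensions [L T^-1].
rho (density) has dimensions [L^-3 M].

Left side: [L^-1 M T^-2]
Right side: [L^-2 M T^-1]

The two sides have different dimensions, so the equation is NOT dimensionally consistent.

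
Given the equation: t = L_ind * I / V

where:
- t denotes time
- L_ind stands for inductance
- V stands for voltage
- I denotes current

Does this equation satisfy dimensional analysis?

Yes

t (time) has dimensions [T].
L_ind (inductance) has dimensions [I^-2 L^2 M T^-2].
V (voltage) has dimensions [I^-1 L^2 M T^-3].
I (current) has dimensions [I].

Left side: [T]
Right side: [T]

Both sides have the same dimensions, so the equation is dimensionally consistent.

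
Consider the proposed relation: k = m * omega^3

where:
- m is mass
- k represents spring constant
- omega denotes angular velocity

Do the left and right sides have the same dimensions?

No

m (mass) has dimensions [M].
k (spring constant) has dimensions [M T^-2].
omega (angular velocity) has dimensions [T^-1].

Left side: [M T^-2]
Right side: [M T^-3]

The two sides have different dimensions, so the equation is NOT dimensionally consistent.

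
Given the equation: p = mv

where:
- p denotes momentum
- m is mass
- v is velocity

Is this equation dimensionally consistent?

Yes

p (momentum) has dimensions [L M T^-1].
m (mass) has dimensions [M].
v (velocity) has dimensions [L T^-1].

Left side: [L M T^-1]
Right side: [L M T^-1]

Both sides have the same dimensions, so the equation is dimensionally consistent.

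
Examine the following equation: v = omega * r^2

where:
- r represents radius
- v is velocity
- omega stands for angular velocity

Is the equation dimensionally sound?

No

r (radius) has dimensions [L].
v (velocity) has dimensions [L T^-1].
omega (angular velocity) has dimensions [T^-1].

Left side: [L T^-1]
Right side: [L^2 T^-1]

The two sides have different dimensions, so the equation is NOT dimensionally consistent.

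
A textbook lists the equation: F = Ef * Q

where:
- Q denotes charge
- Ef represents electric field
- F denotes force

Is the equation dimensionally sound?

Yes

Q (charge) has dimensions [I T].
Ef (electric field) has dimensions [I^-1 L M T^-3].
F (force) has dimensions [L M T^-2].

Left side: [L M T^-2]
Right side: [L M T^-2]

Both sides have the same dimensions, so the equation is dimensionally consistent.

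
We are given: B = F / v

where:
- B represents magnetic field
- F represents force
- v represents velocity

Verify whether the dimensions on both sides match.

No

B (magnetic field) has dimensions [I^-1 M T^-2].
F (force) has dimensions [L M T^-2].
v (velocity) has dimensions [L T^-1].

Left side: [I^-1 M T^-2]
Right side: [M T^-1]

The two sides have different dimensions, so the equation is NOT dimensionally consistent.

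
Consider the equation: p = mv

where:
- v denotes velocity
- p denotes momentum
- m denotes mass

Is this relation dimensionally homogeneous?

Yes

v (velocity) has dimensions [L T^-1].
p (momentum) has dimensions [L M T^-1].
m (mass) has dimensions [M].

Left side: [L M T^-1]
Right side: [L M T^-1]

Both sides have the same dimensions, so the equation is dimensionally consistent.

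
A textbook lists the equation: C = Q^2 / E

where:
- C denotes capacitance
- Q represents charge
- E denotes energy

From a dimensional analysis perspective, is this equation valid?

Yes

C (capacitance) has dimensions [I^2 L^-2 M^-1 T^4].
Q (charge) has dimensions [I T].
E (energy) has dimensions [L^2 M T^-2].

Left side: [I^2 L^-2 M^-1 T^4]
Right side: [I^2 L^-2 M^-1 T^4]

Both sides have the same dimensions, so the equation is dimensionally consistent.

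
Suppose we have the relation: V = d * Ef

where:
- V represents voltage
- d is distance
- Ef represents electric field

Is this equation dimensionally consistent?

Yes

V (voltage) has dimensions [I^-1 L^2 M T^-3].
d (distance) has dimensions [L].
Ef (electric field) has dimensions [I^-1 L M T^-3].

Left side: [I^-1 L^2 M T^-3]
Right side: [I^-1 L^2 M T^-3]

Both sides have the same dimensions, so the equation is dimensionally consistent.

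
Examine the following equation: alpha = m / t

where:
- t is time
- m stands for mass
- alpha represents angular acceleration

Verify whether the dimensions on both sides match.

No

t (time) has dimensions [T].
m (mass) has dimensions [M].
alpha (angular acceleration) has dimensions [T^-2].

Left side: [T^-2]
Right side: [M T^-1]

The two sides have different dimensions, so the equation is NOT dimensionally consistent.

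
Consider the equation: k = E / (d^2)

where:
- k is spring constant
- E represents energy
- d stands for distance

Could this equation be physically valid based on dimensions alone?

Yes

k (spring constant) has dimensions [M T^-2].
E (energy) has dimensions [L^2 M T^-2].
d (distance) has dimensions [L].

Left side: [M T^-2]
Right side: [M T^-2]

Both sides have the same dimensions, so the equation is dimensionally consistent.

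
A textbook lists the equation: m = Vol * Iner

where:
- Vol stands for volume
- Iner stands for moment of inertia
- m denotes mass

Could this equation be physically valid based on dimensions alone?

No

Vol (volume) has dimensions [L^3].
Iner (moment of inertia) has dimensions [L^2 M].
m (mass) has dimensions [M].

Left side: [M]
Right side: [L^5 M]

The two sides have different dimensions, so the equation is NOT dimensionally consistent.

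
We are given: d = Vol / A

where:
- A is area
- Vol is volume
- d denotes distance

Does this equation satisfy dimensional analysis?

Yes

A (area) has dimensions [L^2].
Vol (volume) has dimensions [L^3].
d (distance) has dimensions [L].

Left side: [L]
Right side: [L]

Both sides have the same dimensions, so the equation is dimensionally consistent.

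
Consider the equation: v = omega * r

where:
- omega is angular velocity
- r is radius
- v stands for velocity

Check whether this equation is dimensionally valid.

Yes

omega (angular velocity) has dimensions [T^-1].
r (radius) has dimensions [L].
v (velocity) has dimensions [L T^-1].

Left side: [L T^-1]
Right side: [L T^-1]

Both sides have the same dimensions, so the equation is dimensionally consistent.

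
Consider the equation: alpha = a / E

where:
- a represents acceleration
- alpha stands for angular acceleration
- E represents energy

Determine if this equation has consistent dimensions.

No

a (acceleration) has dimensions [L T^-2].
alpha (angular acceleration) has dimensions [T^-2].
E (energy) has dimensions [L^2 M T^-2].

Left side: [T^-2]
Right side: [L^-1 M^-1]

The two sides have different dimensions, so the equation is NOT dimensionally consistent.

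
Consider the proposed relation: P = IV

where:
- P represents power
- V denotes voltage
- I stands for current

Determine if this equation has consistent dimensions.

Yes

P (power) has dimensions [L^2 M T^-3].
V (voltage) has dimensions [I^-1 L^2 M T^-3].
I (current) has dimensions [I].

Left side: [L^2 M T^-3]
Right side: [L^2 M T^-3]

Both sides have the same dimensions, so the equation is dimensionally consistent.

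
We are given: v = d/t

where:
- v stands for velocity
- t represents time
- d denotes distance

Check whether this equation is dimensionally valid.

Yes

v (velocity) has dimensions [L T^-1].
t (time) has dimensions [T].
d (distance) has dimensions [L].

Left side: [L T^-1]
Right side: [L T^-1]

Both sides have the same dimensions, so the equation is dimensionally consistent.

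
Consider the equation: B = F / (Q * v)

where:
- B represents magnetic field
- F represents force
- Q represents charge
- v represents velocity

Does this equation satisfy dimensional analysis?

Yes

B (magnetic field) has dimensions [I^-1 M T^-2].
F (force) has dimensions [L M T^-2].
Q (charge) has dimensions [I T].
v (velocity) has dimensions [L T^-1].

Left side: [I^-1 M T^-2]
Right side: [I^-1 M T^-2]

Both sides have the same dimensions, so the equation is dimensionally consistent.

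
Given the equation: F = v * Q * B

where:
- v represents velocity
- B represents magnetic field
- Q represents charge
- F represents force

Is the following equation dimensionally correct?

Yes

v (velocity) has dimensions [L T^-1].
B (magnetic field) has dimensions [I^-1 M T^-2].
Q (charge) has dimensions [I T].
F (force) has dimensions [L M T^-2].

Left side: [L M T^-2]
Right side: [L M T^-2]

Both sides have the same dimensions, so the equation is dimensionally consistent.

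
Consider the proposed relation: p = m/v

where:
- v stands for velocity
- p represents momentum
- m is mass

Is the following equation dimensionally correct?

No

v (velocity) has dimensions [L T^-1].
p (momentum) has dimensions [L M T^-1].
m (mass) has dimensions [M].

Left side: [L M T^-1]
Right side: [L^-1 M T]

The two sides have different dimensions, so the equation is NOT dimensionally consistent.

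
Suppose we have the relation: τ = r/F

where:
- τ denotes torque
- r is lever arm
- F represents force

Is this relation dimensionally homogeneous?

No

τ (torque) has dimensions [L^2 M T^-2].
r (lever arm) has dimensions [L].
F (force) has dimensions [L M T^-2].

Left side: [L^2 M T^-2]
Right side: [M^-1 T^2]

The two sides have different dimensions, so the equation is NOT dimensionally consistent.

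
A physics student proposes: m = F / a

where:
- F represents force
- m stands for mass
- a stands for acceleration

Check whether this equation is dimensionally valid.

Yes

F (force) has dimensions [L M T^-2].
m (mass) has dimensions [M].
a (acceleration) has dimensions [L T^-2].

Left side: [M]
Right side: [M]

Both sides have the same dimensions, so the equation is dimensionally consistent.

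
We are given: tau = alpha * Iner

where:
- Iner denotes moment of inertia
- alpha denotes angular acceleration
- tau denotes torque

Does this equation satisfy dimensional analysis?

Yes

Iner (moment of inertia) has dimensions [L^2 M].
alpha (angular acceleration) has dimensions [T^-2].
tau (torque) has dimensions [L^2 M T^-2].

Left side: [L^2 M T^-2]
Right side: [L^2 M T^-2]

Both sides have the same dimensions, so the equation is dimensionally consistent.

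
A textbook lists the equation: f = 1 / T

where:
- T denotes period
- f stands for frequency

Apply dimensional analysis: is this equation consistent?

Yes

T (period) has dimensions [T].
f (frequency) has dimensions [T^-1].

Left side: [T^-1]
Right side: [T^-1]

Both sides have the same dimensions, so the equation is dimensionally consistent.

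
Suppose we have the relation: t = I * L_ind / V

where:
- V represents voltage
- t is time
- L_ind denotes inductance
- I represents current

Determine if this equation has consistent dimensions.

Yes

V (voltage) has dimensions [I^-1 L^2 M T^-3].
t (time) has dimensions [T].
L_ind (inductance) has dimensions [I^-2 L^2 M T^-2].
I (current) has dimensions [I].

Left side: [T]
Right side: [T]

Both sides have the same dimensions, so the equation is dimensionally consistent.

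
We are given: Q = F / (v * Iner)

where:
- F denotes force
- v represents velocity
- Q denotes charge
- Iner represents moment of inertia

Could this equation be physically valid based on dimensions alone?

No

F (force) has dimensions [L M T^-2].
v (velocity) has dimensions [L T^-1].
Q (charge) has dimensions [I T].
Iner (moment of inertia) has dimensions [L^2 M].

Left side: [I T]
Right side: [L^-2 T^-1]

The two sides have different dimensions, so the equation is NOT dimensionally consistent.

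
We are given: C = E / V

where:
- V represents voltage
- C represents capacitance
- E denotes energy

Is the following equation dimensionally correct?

No

V (voltage) has dimensions [I^-1 L^2 M T^-3].
C (capacitance) has dimensions [I^2 L^-2 M^-1 T^4].
E (energy) has dimensions [L^2 M T^-2].

Left side: [I^2 L^-2 M^-1 T^4]
Right side: [I T]

The two sides have different dimensions, so the equation is NOT dimensionally consistent.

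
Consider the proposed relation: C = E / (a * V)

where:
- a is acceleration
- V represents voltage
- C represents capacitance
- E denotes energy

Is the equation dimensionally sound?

No

a (acceleration) has dimensions [L T^-2].
V (voltage) has dimensions [I^-1 L^2 M T^-3].
C (capacitance) has dimensions [I^2 L^-2 M^-1 T^4].
E (energy) has dimensions [L^2 M T^-2].

Left side: [I^2 L^-2 M^-1 T^4]
Right side: [I L^-1 T^3]

The two sides have different dimensions, so the equation is NOT dimensionally consistent.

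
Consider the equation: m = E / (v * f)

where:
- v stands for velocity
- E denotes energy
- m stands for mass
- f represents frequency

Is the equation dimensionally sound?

No

v (velocity) has dimensions [L T^-1].
E (energy) has dimensions [L^2 M T^-2].
m (mass) has dimensions [M].
f (frequency) has dimensions [T^-1].

Left side: [M]
Right side: [L M]

The two sides have different dimensions, so the equation is NOT dimensionally consistent.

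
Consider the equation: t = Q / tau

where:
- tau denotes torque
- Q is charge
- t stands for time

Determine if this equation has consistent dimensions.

No

tau (torque) has dimensions [L^2 M T^-2].
Q (charge) has dimensions [I T].
t (time) has dimensions [T].

Left side: [T]
Right side: [I L^-2 M^-1 T^3]

The two sides have different dimensions, so the equation is NOT dimensionally consistent.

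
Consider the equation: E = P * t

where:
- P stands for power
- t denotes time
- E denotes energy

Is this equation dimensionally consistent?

Yes

P (power) has dimensions [L^2 M T^-3].
t (time) has dimensions [T].
E (energy) has dimensions [L^2 M T^-2].

Left side: [L^2 M T^-2]
Right side: [L^2 M T^-2]

Both sides have the same dimensions, so the equation is dimensionally consistent.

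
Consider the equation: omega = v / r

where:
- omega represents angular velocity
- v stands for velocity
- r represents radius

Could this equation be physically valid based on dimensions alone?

Yes

omega (angular velocity) has dimensions [T^-1].
v (velocity) has dimensions [L T^-1].
r (radius) has dimensions [L].

Left side: [T^-1]
Right side: [T^-1]

Both sides have the same dimensions, so the equation is dimensionally consistent.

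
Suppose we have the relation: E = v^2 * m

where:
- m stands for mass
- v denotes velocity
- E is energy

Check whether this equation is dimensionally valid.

Yes

m (mass) has dimensions [M].
v (velocity) has dimensions [L T^-1].
E (energy) has dimensions [L^2 M T^-2].

Left side: [L^2 M T^-2]
Right side: [L^2 M T^-2]

Both sides have the same dimensions, so the equation is dimensionally consistent.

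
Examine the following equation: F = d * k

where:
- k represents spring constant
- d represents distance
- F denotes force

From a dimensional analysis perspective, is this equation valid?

Yes

k (spring constant) has dimensions [M T^-2].
d (distance) has dimensions [L].
F (force) has dimensions [L M T^-2].

Left side: [L M T^-2]
Right side: [L M T^-2]

Both sides have the same dimensions, so the equation is dimensionally consistent.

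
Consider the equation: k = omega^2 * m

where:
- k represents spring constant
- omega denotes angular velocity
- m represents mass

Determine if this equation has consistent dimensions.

Yes

k (spring constant) has dimensions [M T^-2].
omega (angular velocity) has dimensions [T^-1].
m (mass) has dimensions [M].

Left side: [M T^-2]
Right side: [M T^-2]

Both sides have the same dimensions, so the equation is dimensionally consistent.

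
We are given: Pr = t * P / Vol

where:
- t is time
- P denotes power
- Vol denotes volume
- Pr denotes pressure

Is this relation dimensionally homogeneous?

Yes

t (time) has dimensions [T].
P (power) has dimensions [L^2 M T^-3].
Vol (volume) has dimensions [L^3].
Pr (pressure) has dimensions [L^-1 M T^-2].

Left side: [L^-1 M T^-2]
Right side: [L^-1 M T^-2]

Both sides have the same dimensions, so the equation is dimensionally consistent.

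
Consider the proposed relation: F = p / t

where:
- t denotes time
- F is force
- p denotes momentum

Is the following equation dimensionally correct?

Yes

t (time) has dimensions [T].
F (force) has dimensions [L M T^-2].
p (momentum) has dimensions [L M T^-1].

Left side: [L M T^-2]
Right side: [L M T^-2]

Both sides have the same dimensions, so the equation is dimensionally consistent.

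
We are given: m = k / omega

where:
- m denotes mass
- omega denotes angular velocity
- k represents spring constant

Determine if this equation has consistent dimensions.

No

m (mass) has dimensions [M].
omega (angular velocity) has dimensions [T^-1].
k (spring constant) has dimensions [M T^-2].

Left side: [M]
Right side: [M T^-1]

The two sides have different dimensions, so the equation is NOT dimensionally consistent.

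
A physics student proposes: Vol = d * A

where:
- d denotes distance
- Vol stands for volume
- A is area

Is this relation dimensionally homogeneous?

Yes

d (distance) has dimensions [L].
Vol (volume) has dimensions [L^3].
A (area) has dimensions [L^2].

Left side: [L^3]
Right side: [L^3]

Both sides have the same dimensions, so the equation is dimensionally consistent.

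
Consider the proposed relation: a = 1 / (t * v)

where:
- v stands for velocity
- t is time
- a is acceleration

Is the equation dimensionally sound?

No

v (velocity) has dimensions [L T^-1].
t (time) has dimensions [T].
a (acceleration) has dimensions [L T^-2].

Left side: [L T^-2]
Right side: [L^-1]

The two sides have different dimensions, so the equation is NOT dimensionally consistent.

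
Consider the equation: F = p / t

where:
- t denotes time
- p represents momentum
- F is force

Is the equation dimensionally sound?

Yes

t (time) has dimensions [T].
p (momentum) has dimensions [L M T^-1].
F (force) has dimensions [L M T^-2].

Left side: [L M T^-2]
Right side: [L M T^-2]

Both sides have the same dimensions, so the equation is dimensionally consistent.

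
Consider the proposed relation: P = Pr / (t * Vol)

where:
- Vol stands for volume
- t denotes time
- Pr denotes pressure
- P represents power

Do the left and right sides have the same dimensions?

No

Vol (volume) has dimensions [L^3].
t (time) has dimensions [T].
Pr (pressure) has dimensions [L^-1 M T^-2].
P (power) has dimensions [L^2 M T^-3].

Left side: [L^2 M T^-3]
Right side: [L^-4 M T^-3]

The two sides have different dimensions, so the equation is NOT dimensionally consistent.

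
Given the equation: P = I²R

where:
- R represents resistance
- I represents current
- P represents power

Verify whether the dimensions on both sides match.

Yes

R (resistance) has dimensions [I^-2 L^2 M T^-3].
I (current) has dimensions [I].
P (power) has dimensions [L^2 M T^-3].

Left side: [L^2 M T^-3]
Right side: [L^2 M T^-3]

Both sides have the same dimensions, so the equation is dimensionally consistent.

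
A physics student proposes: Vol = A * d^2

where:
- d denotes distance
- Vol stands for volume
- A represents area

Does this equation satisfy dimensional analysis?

No

d (distance) has dimensions [L].
Vol (volume) has dimensions [L^3].
A (area) has dimensions [L^2].

Left side: [L^3]
Right side: [L^4]

The two sides have different dimensions, so the equation is NOT dimensionally consistent.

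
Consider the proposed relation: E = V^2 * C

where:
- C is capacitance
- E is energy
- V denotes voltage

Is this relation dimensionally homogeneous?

Yes

C (capacitance) has dimensions [I^2 L^-2 M^-1 T^4].
E (energy) has dimensions [L^2 M T^-2].
V (voltage) has dimensions [I^-1 L^2 M T^-3].

Left side: [L^2 M T^-2]
Right side: [L^2 M T^-2]

Both sides have the same dimensions, so the equation is dimensionally consistent.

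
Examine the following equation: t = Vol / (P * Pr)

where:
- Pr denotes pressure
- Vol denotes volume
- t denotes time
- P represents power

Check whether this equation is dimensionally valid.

No

Pr (pressure) has dimensions [L^-1 M T^-2].
Vol (volume) has dimensions [L^3].
t (time) has dimensions [T].
P (power) has dimensions [L^2 M T^-3].

Left side: [T]
Right side: [L^2 M^-2 T^5]

The two sides have different dimensions, so the equation is NOT dimensionally consistent.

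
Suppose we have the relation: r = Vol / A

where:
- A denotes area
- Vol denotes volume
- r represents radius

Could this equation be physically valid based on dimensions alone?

Yes

A (area) has dimensions [L^2].
Vol (volume) has dimensions [L^3].
r (radius) has dimensions [L].

Left side: [L]
Right side: [L]

Both sides have the same dimensions, so the equation is dimensionally consistent.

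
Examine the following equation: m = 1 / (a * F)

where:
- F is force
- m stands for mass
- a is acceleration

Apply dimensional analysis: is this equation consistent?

No

F (force) has dimensions [L M T^-2].
m (mass) has dimensions [M].
a (acceleration) has dimensions [L T^-2].

Left side: [M]
Right side: [L^-2 M^-1 T^4]

The two sides have different dimensions, so the equation is NOT dimensionally consistent.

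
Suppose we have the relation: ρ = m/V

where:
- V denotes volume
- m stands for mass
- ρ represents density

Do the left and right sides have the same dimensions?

Yes

V (volume) has dimensions [L^3].
m (mass) has dimensions [M].
ρ (density) has dimensions [L^-3 M].

Left side: [L^-3 M]
Right side: [L^-3 M]

Both sides have the same dimensions, so the equation is dimensionally consistent.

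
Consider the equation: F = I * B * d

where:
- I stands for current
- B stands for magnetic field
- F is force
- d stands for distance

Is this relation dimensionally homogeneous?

Yes

I (current) has dimensions [I].
B (magnetic field) has dimensions [I^-1 M T^-2].
F (force) has dimensions [L M T^-2].
d (distance) has dimensions [L].

Left side: [L M T^-2]
Right side: [L M T^-2]

Both sides have the same dimensions, so the equation is dimensionally consistent.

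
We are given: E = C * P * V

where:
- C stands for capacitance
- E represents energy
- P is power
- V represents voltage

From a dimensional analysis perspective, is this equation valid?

No

C (capacitance) has dimensions [I^2 L^-2 M^-1 T^4].
E (energy) has dimensions [L^2 M T^-2].
P (power) has dimensions [L^2 M T^-3].
V (voltage) has dimensions [I^-1 L^2 M T^-3].

Left side: [L^2 M T^-2]
Right side: [I L^2 M T^-2]

The two sides have different dimensions, so the equation is NOT dimensionally consistent.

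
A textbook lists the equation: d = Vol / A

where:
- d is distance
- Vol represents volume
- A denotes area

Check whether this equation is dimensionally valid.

Yes

d (distance) has dimensions [L].
Vol (volume) has dimensions [L^3].
A (area) has dimensions [L^2].

Left side: [L]
Right side: [L]

Both sides have the same dimensions, so the equation is dimensionally consistent.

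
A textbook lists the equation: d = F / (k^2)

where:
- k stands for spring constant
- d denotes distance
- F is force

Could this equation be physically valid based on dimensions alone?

No

k (spring constant) has dimensions [M T^-2].
d (distance) has dimensions [L].
F (force) has dimensions [L M T^-2].

Left side: [L]
Right side: [L M^-1 T^2]

The two sides have different dimensions, so the equation is NOT dimensionally consistent.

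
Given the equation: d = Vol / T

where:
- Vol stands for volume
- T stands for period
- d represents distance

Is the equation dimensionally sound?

No

Vol (volume) has dimensions [L^3].
T (period) has dimensions [T].
d (distance) has dimensions [L].

Left side: [L]
Right side: [L^3 T^-1]

The two sides have different dimensions, so the equation is NOT dimensionally consistent.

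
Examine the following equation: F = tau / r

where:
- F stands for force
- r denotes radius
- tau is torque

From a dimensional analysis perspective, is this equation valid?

Yes

F (force) has dimensions [L M T^-2].
r (radius) has dimensions [L].
tau (torque) has dimensions [L^2 M T^-2].

Left side: [L M T^-2]
Right side: [L M T^-2]

Both sides have the same dimensions, so the equation is dimensionally consistent.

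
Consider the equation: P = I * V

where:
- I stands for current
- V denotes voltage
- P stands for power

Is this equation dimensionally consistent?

Yes

I (current) has dimensions [I].
V (voltage) has dimensions [I^-1 L^2 M T^-3].
P (power) has dimensions [L^2 M T^-3].

Left side: [L^2 M T^-3]
Right side: [L^2 M T^-3]

Both sides have the same dimensions, so the equation is dimensionally consistent.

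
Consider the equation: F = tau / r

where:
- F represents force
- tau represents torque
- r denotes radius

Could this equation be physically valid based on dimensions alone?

Yes

F (force) has dimensions [L M T^-2].
tau (torque) has dimensions [L^2 M T^-2].
r (radius) has dimensions [L].

Left side: [L M T^-2]
Right side: [L M T^-2]

Both sides have the same dimensions, so the equation is dimensionally consistent.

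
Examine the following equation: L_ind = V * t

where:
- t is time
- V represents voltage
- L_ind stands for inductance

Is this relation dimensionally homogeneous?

No

t (time) has dimensions [T].
V (voltage) has dimensions [I^-1 L^2 M T^-3].
L_ind (inductance) has dimensions [I^-2 L^2 M T^-2].

Left side: [I^-2 L^2 M T^-2]
Right side: [I^-1 L^2 M T^-2]

The two sides have different dimensions, so the equation is NOT dimensionally consistent.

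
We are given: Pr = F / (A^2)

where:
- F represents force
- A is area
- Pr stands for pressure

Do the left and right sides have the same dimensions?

No

F (force) has dimensions [L M T^-2].
A (area) has dimensions [L^2].
Pr (pressure) has dimensions [L^-1 M T^-2].

Left side: [L^-1 M T^-2]
Right side: [L^-3 M T^-2]

The two sides have different dimensions, so the equation is NOT dimensionally consistent.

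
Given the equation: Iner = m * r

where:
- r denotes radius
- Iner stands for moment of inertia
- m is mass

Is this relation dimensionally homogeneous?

No

r (radius) has dimensions [L].
Iner (moment of inertia) has dimensions [L^2 M].
m (mass) has dimensions [M].

Left side: [L^2 M]
Right side: [L M]

The two sides have different dimensions, so the equation is NOT dimensionally consistent.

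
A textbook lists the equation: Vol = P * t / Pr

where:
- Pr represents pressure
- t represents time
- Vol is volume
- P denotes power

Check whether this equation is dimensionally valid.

Yes

Pr (pressure) has dimensions [L^-1 M T^-2].
t (time) has dimensions [T].
Vol (volume) has dimensions [L^3].
P (power) has dimensions [L^2 M T^-3].

Left side: [L^3]
Right side: [L^3]

Both sides have the same dimensions, so the equation is dimensionally consistent.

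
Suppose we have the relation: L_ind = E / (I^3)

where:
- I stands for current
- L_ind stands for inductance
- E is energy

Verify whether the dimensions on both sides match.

No

I (current) has dimensions [I].
L_ind (inductance) has dimensions [I^-2 L^2 M T^-2].
E (energy) has dimensions [L^2 M T^-2].

Left side: [I^-2 L^2 M T^-2]
Right side: [I^-3 L^2 M T^-2]

The two sides have different dimensions, so the equation is NOT dimensionally consistent.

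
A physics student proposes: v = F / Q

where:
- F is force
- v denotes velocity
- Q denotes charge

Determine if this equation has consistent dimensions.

No

F (force) has dimensions [L M T^-2].
v (velocity) has dimensions [L T^-1].
Q (charge) has dimensions [I T].

Left side: [L T^-1]
Right side: [I^-1 L M T^-3]

The two sides have different dimensions, so the equation is NOT dimensionally consistent.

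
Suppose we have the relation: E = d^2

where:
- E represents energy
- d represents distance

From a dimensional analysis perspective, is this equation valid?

No

E (energy) has dimensions [L^2 M T^-2].
d (distance) has dimensions [L].

Left side: [L^2 M T^-2]
Right side: [L^2]

The two sides have different dimensions, so the equation is NOT dimensionally consistent.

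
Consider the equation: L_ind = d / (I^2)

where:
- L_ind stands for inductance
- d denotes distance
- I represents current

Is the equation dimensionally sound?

No

L_ind (inductance) has dimensions [I^-2 L^2 M T^-2].
d (distance) has dimensions [L].
I (current) has dimensions [I].

Left side: [I^-2 L^2 M T^-2]
Right side: [I^-2 L]

The two sides have different dimensions, so the equation is NOT dimensionally consistent.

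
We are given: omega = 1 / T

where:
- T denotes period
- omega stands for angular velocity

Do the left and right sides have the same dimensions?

Yes

T (period) has dimensions [T].
omega (angular velocity) has dimensions [T^-1].

Left side: [T^-1]
Right side: [T^-1]

Both sides have the same dimensions, so the equation is dimensionally consistent.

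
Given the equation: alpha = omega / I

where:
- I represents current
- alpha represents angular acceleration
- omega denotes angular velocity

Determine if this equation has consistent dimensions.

No

I (current) has dimensions [I].
alpha (angular acceleration) has dimensions [T^-2].
omega (angular velocity) has dimensions [T^-1].

Left side: [T^-2]
Right side: [I^-1 T^-1]

The two sides have different dimensions, so the equation is NOT dimensionally consistent.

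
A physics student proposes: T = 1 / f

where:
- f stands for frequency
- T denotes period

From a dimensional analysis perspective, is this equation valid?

Yes

f (frequency) has dimensions [T^-1].
T (period) has dimensions [T].

Left side: [T]
Right side: [T]

Both sides have the same dimensions, so the equation is dimensionally consistent.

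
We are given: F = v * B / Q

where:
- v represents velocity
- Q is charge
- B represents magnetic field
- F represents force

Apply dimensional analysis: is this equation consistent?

No

v (velocity) has dimensions [L T^-1].
Q (charge) has dimensions [I T].
B (magnetic field) has dimensions [I^-1 M T^-2].
F (force) has dimensions [L M T^-2].

Left side: [L M T^-2]
Right side: [I^-2 L M T^-4]

The two sides have different dimensions, so the equation is NOT dimensionally consistent.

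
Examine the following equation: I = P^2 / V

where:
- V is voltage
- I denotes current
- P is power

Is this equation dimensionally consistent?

No

V (voltage) has dimensions [I^-1 L^2 M T^-3].
I (current) has dimensions [I].
P (power) has dimensions [L^2 M T^-3].

Left side: [I]
Right side: [I L^2 M T^-3]

The two sides have different dimensions, so the equation is NOT dimensionally consistent.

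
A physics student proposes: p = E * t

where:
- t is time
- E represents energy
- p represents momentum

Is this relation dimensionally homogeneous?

No

t (time) has dimensions [T].
E (energy) has dimensions [L^2 M T^-2].
p (momentum) has dimensions [L M T^-1].

Left side: [L M T^-1]
Right side: [L^2 M T^-1]

The two sides have different dimensions, so the equation is NOT dimensionally consistent.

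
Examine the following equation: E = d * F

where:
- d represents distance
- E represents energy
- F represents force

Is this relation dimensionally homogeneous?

Yes

d (distance) has dimensions [L].
E (energy) has dimensions [L^2 M T^-2].
F (force) has dimensions [L M T^-2].

Left side: [L^2 M T^-2]
Right side: [L^2 M T^-2]

Both sides have the same dimensions, so the equation is dimensionally consistent.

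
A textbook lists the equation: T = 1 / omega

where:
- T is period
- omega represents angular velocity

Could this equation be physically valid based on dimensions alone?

Yes

T (period) has dimensions [T].
omega (angular velocity) has dimensions [T^-1].

Left side: [T]
Right side: [T]

Both sides have the same dimensions, so the equation is dimensionally consistent.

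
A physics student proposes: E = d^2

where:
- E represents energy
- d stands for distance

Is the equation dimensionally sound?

No

E (energy) has dimensions [L^2 M T^-2].
d (distance) has dimensions [L].

Left side: [L^2 M T^-2]
Right side: [L^2]

The two sides have different dimensions, so the equation is NOT dimensionally consistent.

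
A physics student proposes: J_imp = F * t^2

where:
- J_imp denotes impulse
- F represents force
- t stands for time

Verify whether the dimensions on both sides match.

No

J_imp (impulse) has dimensions [L M T^-1].
F (force) has dimensions [L M T^-2].
t (time) has dimensions [T].

Left side: [L M T^-1]
Right side: [L M]

The two sides have different dimensions, so the equation is NOT dimensionally consistent.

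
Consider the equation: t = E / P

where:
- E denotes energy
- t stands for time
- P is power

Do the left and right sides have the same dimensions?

Yes

E (energy) has dimensions [L^2 M T^-2].
t (time) has dimensions [T].
P (power) has dimensions [L^2 M T^-3].

Left side: [T]
Right side: [T]

Both sides have the same dimensions, so the equation is dimensionally consistent.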